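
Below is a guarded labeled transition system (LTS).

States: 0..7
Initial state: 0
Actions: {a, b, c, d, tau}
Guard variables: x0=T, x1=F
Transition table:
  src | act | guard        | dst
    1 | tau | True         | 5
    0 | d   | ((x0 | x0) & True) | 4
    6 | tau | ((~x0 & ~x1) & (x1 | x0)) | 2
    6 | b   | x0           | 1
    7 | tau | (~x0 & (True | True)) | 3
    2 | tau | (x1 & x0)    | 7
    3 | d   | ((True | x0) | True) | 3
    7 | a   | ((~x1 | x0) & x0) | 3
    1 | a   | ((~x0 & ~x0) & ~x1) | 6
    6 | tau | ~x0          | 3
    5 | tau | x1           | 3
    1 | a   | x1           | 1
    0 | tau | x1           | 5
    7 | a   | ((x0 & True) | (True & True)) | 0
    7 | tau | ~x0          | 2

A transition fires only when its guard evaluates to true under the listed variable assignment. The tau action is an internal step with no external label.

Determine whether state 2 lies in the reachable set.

After dropping false guards: 6 live edges.
Layer 0: {0}
Layer 1: {4}  cumulative {0,4}
Reach set: {0,4}

Answer: UNREACHABLE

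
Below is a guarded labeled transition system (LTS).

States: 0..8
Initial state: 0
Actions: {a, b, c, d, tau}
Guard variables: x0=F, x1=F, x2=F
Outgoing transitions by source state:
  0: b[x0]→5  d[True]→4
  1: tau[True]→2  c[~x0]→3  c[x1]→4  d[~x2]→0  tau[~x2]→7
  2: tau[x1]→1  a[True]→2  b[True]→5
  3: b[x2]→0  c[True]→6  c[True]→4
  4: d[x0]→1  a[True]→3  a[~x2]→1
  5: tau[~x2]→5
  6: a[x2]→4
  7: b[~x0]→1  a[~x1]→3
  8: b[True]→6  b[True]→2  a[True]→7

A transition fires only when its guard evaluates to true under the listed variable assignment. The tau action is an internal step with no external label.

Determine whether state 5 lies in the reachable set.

Answer: REACHABLE

Trace:
After dropping false guards: 17 live edges.
Layer 0: {0}
Layer 1: {4}  cumulative {0,4}
Layer 2: {1,3}  cumulative {0,1,3,4}
Layer 3: {2,6,7}  cumulative {0,1,2,3,4,6,7}
Layer 4: {5}  cumulative {0,1,2,3,4,5,6,7}
Reach set: {0,1,2,3,4,5,6,7}
witness 5: d·a·tau·b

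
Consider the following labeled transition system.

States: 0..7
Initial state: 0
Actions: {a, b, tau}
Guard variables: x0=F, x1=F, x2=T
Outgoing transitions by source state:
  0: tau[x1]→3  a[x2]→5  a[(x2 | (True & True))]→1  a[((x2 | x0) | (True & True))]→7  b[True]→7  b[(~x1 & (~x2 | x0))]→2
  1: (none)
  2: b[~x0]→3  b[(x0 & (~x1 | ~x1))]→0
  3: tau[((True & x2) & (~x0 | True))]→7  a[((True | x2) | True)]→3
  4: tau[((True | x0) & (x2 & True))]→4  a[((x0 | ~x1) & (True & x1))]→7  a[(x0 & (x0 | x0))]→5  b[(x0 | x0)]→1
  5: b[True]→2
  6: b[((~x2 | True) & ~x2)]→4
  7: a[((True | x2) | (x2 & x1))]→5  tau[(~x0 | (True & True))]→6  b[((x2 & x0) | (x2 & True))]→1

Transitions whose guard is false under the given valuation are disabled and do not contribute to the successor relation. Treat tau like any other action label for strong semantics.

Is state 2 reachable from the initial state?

Guard filter leaves 12 enabled edge(s).
L0 = {0}
L1 = {1,5,7}  total {0,1,5,7}
L2 = {2,6}  total {0,1,2,5,6,7}
L3 = {3}  total {0,1,2,3,5,6,7}
R = {0,1,2,3,5,6,7}
trace reaching 2: a·b

Answer: REACHABLE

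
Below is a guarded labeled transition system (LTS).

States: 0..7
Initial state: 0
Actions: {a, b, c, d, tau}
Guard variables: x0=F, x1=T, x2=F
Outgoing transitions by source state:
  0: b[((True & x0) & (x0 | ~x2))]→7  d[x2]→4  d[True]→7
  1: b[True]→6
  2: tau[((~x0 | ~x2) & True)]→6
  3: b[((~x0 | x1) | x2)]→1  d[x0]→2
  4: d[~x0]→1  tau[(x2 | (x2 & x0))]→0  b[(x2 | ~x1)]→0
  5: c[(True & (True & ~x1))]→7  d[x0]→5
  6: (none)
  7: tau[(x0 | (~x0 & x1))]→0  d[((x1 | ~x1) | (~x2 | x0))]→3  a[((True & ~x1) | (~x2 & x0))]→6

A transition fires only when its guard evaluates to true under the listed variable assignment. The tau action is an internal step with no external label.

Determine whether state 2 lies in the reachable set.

7 transition(s) survive guard evaluation.
depth 0: {0}
depth 1: {7}  cumulative {0,7}
depth 2: {3}  cumulative {0,3,7}
depth 3: {1}  cumulative {0,1,3,7}
depth 4: {6}  cumulative {0,1,3,6,7}
R = {0,1,3,6,7}

Answer: UNREACHABLE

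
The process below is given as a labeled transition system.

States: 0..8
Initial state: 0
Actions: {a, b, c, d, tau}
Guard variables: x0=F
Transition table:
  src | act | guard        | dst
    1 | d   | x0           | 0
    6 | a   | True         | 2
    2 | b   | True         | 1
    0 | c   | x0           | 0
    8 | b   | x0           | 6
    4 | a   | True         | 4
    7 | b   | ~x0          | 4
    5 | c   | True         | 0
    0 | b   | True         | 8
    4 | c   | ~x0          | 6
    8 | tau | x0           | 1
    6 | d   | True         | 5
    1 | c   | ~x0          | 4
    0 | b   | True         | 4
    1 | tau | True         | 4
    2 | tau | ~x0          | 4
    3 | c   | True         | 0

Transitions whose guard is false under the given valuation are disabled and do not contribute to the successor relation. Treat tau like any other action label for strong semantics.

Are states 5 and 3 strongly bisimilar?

Compute ~ classes (split until stable):
  P[0] = {{0,1,2,3,4,5,6,7,8}}
  P[1] = {{0,7},{1},{2},{3,5},{4},{6},{8}}
  P[2] = {{0},{1},{2},{3,5},{4},{6},{7},{8}}
Fixed point at round 3; 8 class(es).
[5]={3,5}  [3]={3,5}

Answer: BISIMILAR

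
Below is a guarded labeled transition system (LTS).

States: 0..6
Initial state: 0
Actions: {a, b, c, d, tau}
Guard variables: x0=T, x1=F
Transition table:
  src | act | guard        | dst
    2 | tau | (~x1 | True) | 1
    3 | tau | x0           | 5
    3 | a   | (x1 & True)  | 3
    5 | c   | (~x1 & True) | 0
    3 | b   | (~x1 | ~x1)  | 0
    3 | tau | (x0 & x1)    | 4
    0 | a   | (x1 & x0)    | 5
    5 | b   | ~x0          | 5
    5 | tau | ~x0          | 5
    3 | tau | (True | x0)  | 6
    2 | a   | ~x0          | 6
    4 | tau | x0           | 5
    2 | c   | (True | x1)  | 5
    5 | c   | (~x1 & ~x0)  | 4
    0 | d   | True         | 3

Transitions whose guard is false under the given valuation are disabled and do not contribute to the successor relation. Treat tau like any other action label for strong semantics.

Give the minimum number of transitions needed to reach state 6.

BFS to 6:
  depth 0: {0}
  depth 1: {3}
  depth 2: {5,6}
6 enters at depth 2; path d·tau

Answer: 2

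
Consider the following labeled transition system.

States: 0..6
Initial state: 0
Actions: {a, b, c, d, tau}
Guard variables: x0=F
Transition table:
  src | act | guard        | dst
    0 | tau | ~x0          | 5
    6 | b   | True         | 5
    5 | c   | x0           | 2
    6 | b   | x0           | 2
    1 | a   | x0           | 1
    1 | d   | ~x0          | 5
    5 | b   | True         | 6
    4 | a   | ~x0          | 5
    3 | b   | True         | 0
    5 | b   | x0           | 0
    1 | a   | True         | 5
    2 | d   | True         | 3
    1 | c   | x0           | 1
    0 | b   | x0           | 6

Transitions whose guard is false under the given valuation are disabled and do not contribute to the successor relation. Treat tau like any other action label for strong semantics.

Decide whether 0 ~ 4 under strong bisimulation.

Bisimulation quotient by refinement:
  round 0: {{0,1,2,3,4,5,6}}
  round 1: {{0},{1},{2},{3,5,6},{4}}
  round 2: {{0},{1},{2},{3},{4},{5,6}}
6 equivalence class(es) (converged in 3)
class of 0: {0}; class of 4: {4}

Answer: NOT BISIMILAR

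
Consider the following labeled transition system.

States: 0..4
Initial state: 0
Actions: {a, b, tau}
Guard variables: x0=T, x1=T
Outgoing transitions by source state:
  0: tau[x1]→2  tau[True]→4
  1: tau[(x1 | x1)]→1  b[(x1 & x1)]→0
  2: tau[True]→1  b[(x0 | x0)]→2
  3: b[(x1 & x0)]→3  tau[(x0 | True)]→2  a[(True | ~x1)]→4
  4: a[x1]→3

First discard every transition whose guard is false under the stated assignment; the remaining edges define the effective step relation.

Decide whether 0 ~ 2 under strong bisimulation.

Answer: NOT BISIMILAR

Working:
Refine partition for ~:
  π0 = {{0,1,2,3,4}}
  π1 = {{0},{1,2},{3},{4}}
  π2 = {{0},{1},{2},{3},{4}}
stable after 3 split(s): 5 block(s)
[0]={0}  [2]={2}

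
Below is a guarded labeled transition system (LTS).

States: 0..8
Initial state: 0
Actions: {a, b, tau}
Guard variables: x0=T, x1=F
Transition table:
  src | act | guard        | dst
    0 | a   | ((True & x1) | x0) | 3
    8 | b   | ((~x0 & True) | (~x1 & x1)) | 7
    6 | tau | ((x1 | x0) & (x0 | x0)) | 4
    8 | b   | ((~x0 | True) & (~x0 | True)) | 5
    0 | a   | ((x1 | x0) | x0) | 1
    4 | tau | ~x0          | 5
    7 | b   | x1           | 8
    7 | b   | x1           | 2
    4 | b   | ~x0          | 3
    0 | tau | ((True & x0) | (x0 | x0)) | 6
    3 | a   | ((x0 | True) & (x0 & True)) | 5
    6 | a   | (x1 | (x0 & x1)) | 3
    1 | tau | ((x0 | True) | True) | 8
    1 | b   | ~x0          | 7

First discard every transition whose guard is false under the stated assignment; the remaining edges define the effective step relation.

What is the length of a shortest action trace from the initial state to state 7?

BFS to 7:
  L0 = {0}
  L1 = {1,3,6}
  L2 = {4,5,8}
7 never appears.

Answer: UNREACHABLE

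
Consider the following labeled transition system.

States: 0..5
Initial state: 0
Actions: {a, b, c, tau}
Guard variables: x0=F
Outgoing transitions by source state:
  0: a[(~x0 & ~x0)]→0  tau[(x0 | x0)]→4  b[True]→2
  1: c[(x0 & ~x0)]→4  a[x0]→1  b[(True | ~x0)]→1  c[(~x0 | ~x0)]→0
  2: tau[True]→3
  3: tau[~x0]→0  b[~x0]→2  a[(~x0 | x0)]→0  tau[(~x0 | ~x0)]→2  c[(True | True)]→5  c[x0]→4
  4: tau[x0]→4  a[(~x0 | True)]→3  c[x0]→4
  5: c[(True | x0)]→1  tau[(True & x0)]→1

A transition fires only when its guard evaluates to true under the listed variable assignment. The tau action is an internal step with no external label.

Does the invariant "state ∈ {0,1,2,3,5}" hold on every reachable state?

Answer: INVARIANT HOLDS

Analysis:
Inv-set: {0,1,2,3,5}
Reach set: {0,1,2,3,5}
  0: ok
  1: ok
  2: ok
  3: ok
  5: ok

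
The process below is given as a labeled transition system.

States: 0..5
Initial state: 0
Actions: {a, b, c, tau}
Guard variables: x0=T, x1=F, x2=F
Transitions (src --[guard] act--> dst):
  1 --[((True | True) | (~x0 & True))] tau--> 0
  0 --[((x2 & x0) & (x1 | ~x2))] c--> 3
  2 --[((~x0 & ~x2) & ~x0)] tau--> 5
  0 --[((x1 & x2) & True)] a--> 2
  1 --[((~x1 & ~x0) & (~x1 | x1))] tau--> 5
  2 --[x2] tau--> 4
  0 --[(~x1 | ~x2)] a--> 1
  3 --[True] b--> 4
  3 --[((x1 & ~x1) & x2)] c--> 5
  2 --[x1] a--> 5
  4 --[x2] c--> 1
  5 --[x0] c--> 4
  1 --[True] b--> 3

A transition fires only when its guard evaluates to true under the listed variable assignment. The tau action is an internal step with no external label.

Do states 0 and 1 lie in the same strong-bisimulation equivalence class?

Refine partition for ~:
  π0 = {{0,1,2,3,4,5}}
  π1 = {{0},{1},{2,4},{3},{5}}
5 equivalence class(es) (converged in 2)
[0]={0}  [1]={1}

Answer: NOT BISIMILAR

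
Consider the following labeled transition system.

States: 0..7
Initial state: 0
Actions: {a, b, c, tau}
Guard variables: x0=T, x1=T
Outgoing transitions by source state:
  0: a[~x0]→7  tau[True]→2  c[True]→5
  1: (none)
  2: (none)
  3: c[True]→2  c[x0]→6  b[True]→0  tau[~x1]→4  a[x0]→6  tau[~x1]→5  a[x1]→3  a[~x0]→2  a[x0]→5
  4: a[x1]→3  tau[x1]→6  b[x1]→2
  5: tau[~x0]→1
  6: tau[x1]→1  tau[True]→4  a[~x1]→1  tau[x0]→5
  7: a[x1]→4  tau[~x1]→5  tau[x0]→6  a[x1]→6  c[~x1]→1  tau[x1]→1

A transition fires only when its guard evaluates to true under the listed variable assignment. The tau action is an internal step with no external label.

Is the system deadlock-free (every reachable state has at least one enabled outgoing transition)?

Reach set: {0,2,5}
  0: c→5  tau→2  [deg 2]
  2: ∅  [STUCK]
  5: ∅  [STUCK]
Path to 2: tau

Answer: DEADLOCK at state 2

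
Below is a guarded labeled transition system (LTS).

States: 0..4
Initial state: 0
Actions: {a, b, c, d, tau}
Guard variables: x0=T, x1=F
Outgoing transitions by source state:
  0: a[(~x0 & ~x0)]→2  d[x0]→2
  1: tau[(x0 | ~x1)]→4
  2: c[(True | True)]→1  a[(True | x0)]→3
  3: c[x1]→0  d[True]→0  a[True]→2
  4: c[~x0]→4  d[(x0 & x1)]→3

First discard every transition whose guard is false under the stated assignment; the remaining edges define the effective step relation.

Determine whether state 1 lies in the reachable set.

Answer: REACHABLE

Working:
After dropping false guards: 6 live edges.
L0 = {0}
L1 = {2}  total {0,2}
L2 = {1,3}  total {0,1,2,3}
L3 = {4}  total {0,1,2,3,4}
R = {0,1,2,3,4}
trace reaching 1: d·c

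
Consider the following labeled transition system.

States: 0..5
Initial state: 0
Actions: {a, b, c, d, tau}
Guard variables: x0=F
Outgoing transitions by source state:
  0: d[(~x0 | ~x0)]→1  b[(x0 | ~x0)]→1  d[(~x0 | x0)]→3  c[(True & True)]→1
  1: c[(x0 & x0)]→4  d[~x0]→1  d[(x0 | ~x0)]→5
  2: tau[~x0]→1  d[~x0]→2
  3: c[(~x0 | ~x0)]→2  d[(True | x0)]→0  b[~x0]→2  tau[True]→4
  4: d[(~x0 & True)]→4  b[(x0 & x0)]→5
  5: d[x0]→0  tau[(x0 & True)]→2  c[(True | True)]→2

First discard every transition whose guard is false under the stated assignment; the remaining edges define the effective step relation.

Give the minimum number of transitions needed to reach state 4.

Answer: 2

Working:
Layered search for 4:
  Layer 0: {0}
  Layer 1: {1,3}
  Layer 2: {2,4,5}
first hit 4 at d=2 via d·tau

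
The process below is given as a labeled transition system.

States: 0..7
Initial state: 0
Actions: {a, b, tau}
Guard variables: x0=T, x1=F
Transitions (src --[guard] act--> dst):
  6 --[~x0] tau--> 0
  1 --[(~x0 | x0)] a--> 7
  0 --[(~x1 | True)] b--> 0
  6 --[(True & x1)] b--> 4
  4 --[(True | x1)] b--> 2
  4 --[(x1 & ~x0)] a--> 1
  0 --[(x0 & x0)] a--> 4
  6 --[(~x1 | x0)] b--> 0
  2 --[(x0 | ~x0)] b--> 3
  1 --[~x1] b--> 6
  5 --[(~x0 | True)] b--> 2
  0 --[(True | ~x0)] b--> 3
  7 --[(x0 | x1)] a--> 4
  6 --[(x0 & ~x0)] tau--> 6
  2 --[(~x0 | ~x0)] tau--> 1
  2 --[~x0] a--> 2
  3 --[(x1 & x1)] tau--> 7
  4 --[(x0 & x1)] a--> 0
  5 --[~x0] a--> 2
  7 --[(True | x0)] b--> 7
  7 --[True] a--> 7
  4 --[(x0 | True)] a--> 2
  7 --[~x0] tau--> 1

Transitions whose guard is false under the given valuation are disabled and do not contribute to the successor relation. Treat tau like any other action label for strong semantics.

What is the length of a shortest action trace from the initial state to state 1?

Breadth-first toward 1:
  L0 = {0}
  L1 = {3,4}
  L2 = {2}
1 never appears.

Answer: UNREACHABLE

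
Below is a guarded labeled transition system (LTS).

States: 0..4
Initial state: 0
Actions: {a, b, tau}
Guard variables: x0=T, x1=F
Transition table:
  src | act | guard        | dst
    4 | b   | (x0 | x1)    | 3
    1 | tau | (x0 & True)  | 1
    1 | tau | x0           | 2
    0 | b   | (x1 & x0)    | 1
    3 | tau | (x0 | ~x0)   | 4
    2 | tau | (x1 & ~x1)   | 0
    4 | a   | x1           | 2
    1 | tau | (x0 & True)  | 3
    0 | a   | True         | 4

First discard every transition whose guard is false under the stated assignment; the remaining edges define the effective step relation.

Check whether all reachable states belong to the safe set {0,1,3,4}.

Answer: INVARIANT HOLDS

Working:
Allowed set {0,1,3,4}
R = {0,3,4}
  0: ok
  3: ok
  4: ok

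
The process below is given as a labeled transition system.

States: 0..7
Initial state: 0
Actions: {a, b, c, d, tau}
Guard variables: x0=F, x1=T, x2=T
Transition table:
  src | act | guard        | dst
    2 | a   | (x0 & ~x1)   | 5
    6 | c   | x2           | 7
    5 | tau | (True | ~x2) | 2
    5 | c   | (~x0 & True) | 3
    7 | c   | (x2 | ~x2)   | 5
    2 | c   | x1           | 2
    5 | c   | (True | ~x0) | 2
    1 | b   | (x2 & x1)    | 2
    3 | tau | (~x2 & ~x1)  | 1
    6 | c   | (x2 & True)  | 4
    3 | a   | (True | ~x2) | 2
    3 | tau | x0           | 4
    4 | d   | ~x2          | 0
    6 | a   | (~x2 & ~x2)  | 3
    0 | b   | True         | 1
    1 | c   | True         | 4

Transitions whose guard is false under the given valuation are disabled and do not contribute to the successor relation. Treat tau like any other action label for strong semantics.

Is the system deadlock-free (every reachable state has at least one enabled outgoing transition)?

Answer: DEADLOCK at state 4

Analysis:
Reach set: {0,1,2,4}
  0: b→1  [1 out]
  1: b→2  c→4  [2 out]
  2: c→2  [1 out]
  4: ∅  [no exit]
trace reaching 4: b·c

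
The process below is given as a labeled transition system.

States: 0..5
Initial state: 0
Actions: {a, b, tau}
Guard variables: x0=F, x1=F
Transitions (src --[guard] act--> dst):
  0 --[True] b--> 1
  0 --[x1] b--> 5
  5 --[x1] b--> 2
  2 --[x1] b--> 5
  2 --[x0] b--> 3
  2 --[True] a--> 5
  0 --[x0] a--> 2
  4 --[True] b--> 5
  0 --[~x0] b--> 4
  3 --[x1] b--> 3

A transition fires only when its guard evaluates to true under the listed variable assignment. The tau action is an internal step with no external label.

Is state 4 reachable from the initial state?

After dropping false guards: 4 live edges.
L0 = {0}
L1 = {1,4}  total {0,1,4}
L2 = {5}  total {0,1,4,5}
Reach set: {0,1,4,5}
Path to 4: b

Answer: REACHABLE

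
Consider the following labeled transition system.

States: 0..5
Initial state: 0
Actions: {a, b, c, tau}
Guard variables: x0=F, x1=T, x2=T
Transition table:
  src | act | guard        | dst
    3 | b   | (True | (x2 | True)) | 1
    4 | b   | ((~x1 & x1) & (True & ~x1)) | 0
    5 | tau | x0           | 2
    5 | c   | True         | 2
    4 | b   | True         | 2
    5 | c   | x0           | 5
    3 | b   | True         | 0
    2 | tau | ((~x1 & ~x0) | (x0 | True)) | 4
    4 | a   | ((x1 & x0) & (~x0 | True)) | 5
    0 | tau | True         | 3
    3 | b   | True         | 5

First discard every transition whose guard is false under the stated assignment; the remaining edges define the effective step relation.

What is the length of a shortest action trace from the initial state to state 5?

Answer: 2

Trace:
Layered search for 5:
  depth 0: {0}
  depth 1: {3}
  depth 2: {1,5}
5 enters at depth 2; path tau·b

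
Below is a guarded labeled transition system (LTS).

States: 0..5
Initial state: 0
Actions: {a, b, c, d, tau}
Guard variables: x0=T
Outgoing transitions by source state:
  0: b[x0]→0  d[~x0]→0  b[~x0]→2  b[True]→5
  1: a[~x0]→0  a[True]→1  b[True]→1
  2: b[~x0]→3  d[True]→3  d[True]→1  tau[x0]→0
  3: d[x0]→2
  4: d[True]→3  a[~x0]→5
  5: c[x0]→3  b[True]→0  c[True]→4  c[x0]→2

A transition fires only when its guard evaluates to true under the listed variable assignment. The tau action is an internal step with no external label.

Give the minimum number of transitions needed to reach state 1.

Answer: 3

Analysis:
BFS to 1:
  Layer 0: {0}
  Layer 1: {5}
  Layer 2: {2,3,4}
  Layer 3: {1}
depth(1)=3, e.g. b·c·d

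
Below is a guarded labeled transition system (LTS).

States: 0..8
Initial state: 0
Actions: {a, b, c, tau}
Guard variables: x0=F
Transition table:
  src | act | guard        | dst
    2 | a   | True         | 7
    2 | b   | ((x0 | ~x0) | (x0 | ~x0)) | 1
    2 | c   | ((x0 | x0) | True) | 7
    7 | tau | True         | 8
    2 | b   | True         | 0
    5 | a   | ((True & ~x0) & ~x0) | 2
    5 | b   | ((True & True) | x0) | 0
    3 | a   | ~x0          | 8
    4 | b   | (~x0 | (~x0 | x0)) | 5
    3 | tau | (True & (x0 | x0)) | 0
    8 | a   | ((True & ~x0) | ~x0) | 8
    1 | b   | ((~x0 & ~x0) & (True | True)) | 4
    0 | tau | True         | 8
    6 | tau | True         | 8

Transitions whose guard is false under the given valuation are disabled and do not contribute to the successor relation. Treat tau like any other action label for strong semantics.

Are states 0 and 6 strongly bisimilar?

Answer: BISIMILAR

Analysis:
Refine partition for ~:
  P[0] = {{0,1,2,3,4,5,6,7,8}}
  P[1] = {{0,6,7},{1,4},{2},{3,8},{5}}
  P[2] = {{0,6,7},{1},{2},{3,8},{4},{5}}
stable after 3 split(s): 6 block(s)
class of 0: {0,6,7}; class of 6: {0,6,7}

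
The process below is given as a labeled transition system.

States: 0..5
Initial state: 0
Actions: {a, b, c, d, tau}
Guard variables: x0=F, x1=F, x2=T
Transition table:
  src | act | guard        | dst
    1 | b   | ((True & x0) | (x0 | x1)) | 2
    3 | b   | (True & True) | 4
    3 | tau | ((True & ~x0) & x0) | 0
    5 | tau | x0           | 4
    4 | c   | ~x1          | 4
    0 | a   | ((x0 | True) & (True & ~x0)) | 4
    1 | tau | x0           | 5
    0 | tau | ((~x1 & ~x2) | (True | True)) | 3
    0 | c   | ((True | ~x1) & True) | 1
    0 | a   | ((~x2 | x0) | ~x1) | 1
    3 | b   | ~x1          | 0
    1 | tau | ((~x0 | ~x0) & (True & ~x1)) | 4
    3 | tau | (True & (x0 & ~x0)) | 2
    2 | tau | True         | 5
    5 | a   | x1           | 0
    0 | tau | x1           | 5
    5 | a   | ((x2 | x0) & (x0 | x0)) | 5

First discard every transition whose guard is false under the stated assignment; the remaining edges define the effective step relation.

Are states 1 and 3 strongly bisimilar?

Answer: NOT BISIMILAR

Trace:
Refine partition for ~:
  π0 = {{0,1,2,3,4,5}}
  π1 = {{0},{1,2},{3},{4},{5}}
  π2 = {{0},{1},{2},{3},{4},{5}}
6 equivalence class(es) (converged in 3)
class of 1: {1}; class of 3: {3}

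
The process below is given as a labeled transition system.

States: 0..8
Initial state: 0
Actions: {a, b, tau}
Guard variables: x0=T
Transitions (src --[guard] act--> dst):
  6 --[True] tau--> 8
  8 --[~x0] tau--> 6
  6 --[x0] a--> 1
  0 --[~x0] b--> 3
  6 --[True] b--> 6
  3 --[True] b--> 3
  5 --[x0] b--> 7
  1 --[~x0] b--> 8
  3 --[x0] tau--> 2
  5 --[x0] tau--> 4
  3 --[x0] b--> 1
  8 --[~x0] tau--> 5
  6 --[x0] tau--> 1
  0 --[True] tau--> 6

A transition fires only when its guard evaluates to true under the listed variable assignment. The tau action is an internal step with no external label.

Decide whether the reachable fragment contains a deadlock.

Answer: DEADLOCK at state 1

Trace:
R = {0,1,6,8}
  0: tau→6  [1 out]
  1: ∅  [deadlock]
  6: a→1  b→6  tau→1  tau→8  [4 out]
  8: ∅  [deadlock]
witness 1: tau·tau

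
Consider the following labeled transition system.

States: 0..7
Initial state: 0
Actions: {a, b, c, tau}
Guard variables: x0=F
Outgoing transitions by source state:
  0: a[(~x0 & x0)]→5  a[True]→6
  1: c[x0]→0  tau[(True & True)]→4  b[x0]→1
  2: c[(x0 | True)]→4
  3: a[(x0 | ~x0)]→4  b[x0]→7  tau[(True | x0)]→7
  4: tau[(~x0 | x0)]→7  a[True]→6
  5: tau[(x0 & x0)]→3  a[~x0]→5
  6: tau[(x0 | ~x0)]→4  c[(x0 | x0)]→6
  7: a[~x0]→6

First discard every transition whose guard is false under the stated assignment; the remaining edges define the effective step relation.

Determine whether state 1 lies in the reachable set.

Guard filter leaves 10 enabled edge(s).
depth 0: {0}
depth 1: {6}  total {0,6}
depth 2: {4}  total {0,4,6}
depth 3: {7}  total {0,4,6,7}
R = {0,4,6,7}

Answer: UNREACHABLE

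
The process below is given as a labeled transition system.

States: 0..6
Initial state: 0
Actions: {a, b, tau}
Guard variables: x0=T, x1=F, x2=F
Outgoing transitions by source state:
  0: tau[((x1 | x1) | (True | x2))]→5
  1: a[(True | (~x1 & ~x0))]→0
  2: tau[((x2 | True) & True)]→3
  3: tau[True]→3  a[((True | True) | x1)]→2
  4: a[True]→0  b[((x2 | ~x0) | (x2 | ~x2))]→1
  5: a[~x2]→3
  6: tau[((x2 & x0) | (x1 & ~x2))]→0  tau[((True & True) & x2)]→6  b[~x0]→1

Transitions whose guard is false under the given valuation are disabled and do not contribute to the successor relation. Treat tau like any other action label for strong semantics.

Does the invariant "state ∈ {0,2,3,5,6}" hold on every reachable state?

Answer: INVARIANT HOLDS

Working:
Allowed set {0,2,3,5,6}
Reach set: {0,2,3,5}
  0: ok
  2: ok
  3: ok
  5: ok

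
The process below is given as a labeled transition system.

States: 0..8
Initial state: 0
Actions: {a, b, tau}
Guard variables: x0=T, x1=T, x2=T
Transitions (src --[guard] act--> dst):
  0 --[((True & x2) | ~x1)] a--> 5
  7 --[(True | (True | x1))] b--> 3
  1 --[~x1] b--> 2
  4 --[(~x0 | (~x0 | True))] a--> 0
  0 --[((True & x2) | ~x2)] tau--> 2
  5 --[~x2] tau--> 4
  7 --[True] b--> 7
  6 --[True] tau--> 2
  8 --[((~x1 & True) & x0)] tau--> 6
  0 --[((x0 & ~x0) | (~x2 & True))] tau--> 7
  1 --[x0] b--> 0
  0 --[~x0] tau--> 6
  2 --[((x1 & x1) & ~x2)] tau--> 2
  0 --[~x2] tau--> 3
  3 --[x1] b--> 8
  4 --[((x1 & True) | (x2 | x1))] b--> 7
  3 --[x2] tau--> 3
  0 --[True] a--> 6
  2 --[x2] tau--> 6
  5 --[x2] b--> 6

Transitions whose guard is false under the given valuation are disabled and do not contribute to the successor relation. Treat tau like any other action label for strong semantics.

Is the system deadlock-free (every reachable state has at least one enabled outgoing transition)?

Answer: DEADLOCK-FREE

Trace:
R = {0,2,5,6}
  0: a→5  a→6  tau→2  [3 exit(s)]
  2: tau→6  [1 exit(s)]
  5: b→6  [1 exit(s)]
  6: tau→2  [1 exit(s)]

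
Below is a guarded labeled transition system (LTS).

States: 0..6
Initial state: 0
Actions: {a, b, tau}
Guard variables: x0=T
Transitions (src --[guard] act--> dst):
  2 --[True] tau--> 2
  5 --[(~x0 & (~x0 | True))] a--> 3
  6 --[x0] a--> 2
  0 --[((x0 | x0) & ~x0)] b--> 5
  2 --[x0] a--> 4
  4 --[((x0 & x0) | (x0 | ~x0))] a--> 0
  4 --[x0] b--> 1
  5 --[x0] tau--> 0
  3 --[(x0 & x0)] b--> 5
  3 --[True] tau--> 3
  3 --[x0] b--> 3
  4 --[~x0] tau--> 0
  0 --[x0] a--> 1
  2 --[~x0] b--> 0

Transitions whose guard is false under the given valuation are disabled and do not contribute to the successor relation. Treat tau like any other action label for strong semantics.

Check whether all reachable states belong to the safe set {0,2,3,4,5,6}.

Inv-set: {0,2,3,4,5,6}
Reach set: {0,1}
  0: ok
  1: VIOLATES
counterexample path to 1: a

Answer: INVARIANT VIOLATED at state 1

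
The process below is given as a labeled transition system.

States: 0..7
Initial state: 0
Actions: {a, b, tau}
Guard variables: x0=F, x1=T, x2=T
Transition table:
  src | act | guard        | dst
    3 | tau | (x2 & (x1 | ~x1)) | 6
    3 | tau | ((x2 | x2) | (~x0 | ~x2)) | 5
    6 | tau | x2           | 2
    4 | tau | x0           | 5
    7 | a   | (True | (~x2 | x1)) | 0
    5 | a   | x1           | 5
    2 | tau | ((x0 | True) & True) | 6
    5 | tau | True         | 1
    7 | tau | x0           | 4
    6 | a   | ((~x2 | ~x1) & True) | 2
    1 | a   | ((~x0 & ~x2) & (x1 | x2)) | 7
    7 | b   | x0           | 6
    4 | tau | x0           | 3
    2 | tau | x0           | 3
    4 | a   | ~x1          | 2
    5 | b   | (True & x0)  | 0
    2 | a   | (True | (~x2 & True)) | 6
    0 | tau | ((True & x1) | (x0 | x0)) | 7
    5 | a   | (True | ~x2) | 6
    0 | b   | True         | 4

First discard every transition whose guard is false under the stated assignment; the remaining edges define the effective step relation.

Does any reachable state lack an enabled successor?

Answer: DEADLOCK at state 4

Trace:
Reach set: {0,4,7}
  0: b→4  tau→7  [2 out]
  4: ∅  [deadlock]
  7: a→0  [1 out]
witness 4: b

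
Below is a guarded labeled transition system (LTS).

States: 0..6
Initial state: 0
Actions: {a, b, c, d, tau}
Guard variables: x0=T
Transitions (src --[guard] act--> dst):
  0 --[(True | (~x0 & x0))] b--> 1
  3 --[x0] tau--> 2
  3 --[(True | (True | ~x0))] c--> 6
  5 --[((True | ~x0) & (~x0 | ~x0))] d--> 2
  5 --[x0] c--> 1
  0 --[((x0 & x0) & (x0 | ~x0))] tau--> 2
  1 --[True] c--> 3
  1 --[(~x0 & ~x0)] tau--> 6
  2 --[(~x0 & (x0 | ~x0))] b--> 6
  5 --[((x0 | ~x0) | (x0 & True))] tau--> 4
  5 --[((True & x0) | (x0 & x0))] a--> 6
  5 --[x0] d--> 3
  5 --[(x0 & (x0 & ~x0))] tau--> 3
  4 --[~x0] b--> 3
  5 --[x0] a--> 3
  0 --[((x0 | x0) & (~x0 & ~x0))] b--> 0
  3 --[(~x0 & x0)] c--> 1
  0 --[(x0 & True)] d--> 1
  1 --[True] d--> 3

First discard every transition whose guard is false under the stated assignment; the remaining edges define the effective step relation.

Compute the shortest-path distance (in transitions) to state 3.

Breadth-first toward 3:
  Layer 0: {0}
  Layer 1: {1,2}
  Layer 2: {3}
3 enters at depth 2; path b·c

Answer: 2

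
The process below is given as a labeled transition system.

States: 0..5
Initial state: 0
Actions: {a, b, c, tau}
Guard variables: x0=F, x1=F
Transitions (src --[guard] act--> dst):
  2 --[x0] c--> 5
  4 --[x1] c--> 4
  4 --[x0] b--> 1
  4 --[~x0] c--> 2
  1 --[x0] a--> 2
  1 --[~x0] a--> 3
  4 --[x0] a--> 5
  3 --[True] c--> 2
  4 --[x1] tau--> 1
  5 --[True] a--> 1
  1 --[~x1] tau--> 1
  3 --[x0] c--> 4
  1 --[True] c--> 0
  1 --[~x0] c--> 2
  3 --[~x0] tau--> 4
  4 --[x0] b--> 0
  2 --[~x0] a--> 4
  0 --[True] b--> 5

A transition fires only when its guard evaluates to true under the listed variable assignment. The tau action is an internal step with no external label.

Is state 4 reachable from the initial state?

10 transition(s) survive guard evaluation.
L0 = {0}
L1 = {5}  now seen {0,5}
L2 = {1}  now seen {0,1,5}
L3 = {2,3}  now seen {0,1,2,3,5}
L4 = {4}  now seen {0,1,2,3,4,5}
R = {0,1,2,3,4,5}
trace reaching 4: b·a·a·tau

Answer: REACHABLE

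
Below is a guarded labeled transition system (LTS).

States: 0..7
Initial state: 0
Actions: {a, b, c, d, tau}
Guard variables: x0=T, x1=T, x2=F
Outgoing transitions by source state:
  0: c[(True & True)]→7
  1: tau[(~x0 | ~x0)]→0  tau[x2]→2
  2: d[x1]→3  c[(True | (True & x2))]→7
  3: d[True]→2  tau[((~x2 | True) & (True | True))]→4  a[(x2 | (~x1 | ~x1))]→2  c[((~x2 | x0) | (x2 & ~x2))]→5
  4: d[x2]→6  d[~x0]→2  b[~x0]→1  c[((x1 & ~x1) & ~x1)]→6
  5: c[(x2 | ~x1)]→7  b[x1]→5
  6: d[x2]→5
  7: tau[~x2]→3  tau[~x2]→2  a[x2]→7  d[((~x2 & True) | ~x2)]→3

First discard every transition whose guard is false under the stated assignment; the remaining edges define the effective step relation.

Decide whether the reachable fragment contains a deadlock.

Reachable = {0,2,3,4,5,7}
  0: c→7  [1 out]
  2: c→7  d→3  [2 out]
  3: c→5  d→2  tau→4  [3 out]
  4: ∅  [no exit]
  5: b→5  [1 out]
  7: d→3  tau→2  tau→3  [3 out]
witness 4: c·tau·tau

Answer: DEADLOCK at state 4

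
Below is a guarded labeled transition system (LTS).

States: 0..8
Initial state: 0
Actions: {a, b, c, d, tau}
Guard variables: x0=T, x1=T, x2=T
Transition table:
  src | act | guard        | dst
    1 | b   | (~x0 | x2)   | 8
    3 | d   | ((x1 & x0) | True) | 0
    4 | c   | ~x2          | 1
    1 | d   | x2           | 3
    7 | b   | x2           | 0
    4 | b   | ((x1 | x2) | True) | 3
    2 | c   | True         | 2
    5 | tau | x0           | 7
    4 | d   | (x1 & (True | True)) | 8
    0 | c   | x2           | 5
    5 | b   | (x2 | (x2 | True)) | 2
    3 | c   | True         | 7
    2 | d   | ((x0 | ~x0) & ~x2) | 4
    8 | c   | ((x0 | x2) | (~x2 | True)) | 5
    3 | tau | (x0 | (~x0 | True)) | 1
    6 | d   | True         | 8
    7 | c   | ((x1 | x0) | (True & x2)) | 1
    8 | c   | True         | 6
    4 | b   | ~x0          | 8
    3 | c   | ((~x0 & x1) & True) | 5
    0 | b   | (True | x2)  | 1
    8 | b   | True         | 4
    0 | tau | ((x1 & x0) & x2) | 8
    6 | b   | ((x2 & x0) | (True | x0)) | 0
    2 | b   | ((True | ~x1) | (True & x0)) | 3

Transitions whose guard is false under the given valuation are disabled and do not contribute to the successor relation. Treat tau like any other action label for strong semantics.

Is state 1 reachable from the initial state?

Answer: REACHABLE

Working:
Guard filter leaves 21 enabled edge(s).
Layer 0: {0}
Layer 1: {1,5,8}  cumulative {0,1,5,8}
Layer 2: {2,3,4,6,7}  cumulative {0,1,2,3,4,5,6,7,8}
Reachable = {0,1,2,3,4,5,6,7,8}
witness 1: b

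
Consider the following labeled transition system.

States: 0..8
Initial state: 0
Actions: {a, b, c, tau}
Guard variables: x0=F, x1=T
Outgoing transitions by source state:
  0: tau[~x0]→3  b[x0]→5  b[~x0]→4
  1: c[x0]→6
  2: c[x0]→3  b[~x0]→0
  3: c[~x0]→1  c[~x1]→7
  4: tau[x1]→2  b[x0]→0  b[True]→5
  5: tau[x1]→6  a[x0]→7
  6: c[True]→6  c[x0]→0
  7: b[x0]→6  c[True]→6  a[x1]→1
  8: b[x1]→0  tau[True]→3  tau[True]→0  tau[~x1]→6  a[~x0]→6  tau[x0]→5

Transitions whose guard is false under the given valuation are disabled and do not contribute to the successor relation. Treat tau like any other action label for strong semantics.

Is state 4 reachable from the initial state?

14 transition(s) survive guard evaluation.
L0 = {0}
L1 = {3,4}  total {0,3,4}
L2 = {1,2,5}  total {0,1,2,3,4,5}
L3 = {6}  total {0,1,2,3,4,5,6}
Reachable = {0,1,2,3,4,5,6}
Path to 4: b

Answer: REACHABLE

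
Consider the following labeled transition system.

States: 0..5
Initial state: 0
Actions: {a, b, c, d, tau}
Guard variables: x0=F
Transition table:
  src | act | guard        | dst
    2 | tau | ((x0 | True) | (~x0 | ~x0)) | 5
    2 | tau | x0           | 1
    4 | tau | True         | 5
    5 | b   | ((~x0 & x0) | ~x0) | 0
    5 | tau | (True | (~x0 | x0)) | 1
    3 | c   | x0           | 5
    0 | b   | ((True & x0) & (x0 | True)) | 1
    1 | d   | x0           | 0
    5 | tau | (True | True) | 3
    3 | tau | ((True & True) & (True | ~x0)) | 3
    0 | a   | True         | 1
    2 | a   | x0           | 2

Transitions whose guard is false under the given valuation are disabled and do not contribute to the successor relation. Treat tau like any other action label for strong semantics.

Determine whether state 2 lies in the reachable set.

7 transition(s) survive guard evaluation.
depth 0: {0}
depth 1: {1}  now seen {0,1}
Reach set: {0,1}

Answer: UNREACHABLE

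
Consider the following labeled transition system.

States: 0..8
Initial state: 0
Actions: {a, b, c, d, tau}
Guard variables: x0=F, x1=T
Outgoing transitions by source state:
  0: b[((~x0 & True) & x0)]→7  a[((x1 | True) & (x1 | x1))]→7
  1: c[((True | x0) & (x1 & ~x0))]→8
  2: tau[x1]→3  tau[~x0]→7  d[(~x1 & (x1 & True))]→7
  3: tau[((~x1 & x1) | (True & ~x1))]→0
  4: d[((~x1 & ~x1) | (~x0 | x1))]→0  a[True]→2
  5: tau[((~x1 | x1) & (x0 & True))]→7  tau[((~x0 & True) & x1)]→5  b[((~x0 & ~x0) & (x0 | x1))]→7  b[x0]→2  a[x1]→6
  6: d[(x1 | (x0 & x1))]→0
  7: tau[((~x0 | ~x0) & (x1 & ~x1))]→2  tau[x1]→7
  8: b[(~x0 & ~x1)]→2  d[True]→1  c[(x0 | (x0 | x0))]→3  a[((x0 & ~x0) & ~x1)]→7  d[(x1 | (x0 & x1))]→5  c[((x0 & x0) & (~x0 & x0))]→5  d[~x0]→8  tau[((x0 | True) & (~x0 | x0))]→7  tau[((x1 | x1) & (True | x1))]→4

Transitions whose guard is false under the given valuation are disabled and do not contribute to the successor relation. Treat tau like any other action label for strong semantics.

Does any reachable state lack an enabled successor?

R = {0,7}
  0: a→7  [deg 1]
  7: tau→7  [deg 1]

Answer: DEADLOCK-FREE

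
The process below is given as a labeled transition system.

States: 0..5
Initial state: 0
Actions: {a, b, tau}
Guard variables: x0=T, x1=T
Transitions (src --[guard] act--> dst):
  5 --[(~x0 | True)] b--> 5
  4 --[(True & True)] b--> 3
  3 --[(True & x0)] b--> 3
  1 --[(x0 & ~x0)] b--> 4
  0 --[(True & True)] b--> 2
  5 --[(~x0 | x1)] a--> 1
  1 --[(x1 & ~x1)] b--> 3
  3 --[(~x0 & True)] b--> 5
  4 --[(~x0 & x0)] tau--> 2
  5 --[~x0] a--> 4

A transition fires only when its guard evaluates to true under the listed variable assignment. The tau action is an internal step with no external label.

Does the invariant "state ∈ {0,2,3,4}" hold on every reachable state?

Safe = {0,2,3,4}
R = {0,2}
  0: ✓
  2: ✓

Answer: INVARIANT HOLDS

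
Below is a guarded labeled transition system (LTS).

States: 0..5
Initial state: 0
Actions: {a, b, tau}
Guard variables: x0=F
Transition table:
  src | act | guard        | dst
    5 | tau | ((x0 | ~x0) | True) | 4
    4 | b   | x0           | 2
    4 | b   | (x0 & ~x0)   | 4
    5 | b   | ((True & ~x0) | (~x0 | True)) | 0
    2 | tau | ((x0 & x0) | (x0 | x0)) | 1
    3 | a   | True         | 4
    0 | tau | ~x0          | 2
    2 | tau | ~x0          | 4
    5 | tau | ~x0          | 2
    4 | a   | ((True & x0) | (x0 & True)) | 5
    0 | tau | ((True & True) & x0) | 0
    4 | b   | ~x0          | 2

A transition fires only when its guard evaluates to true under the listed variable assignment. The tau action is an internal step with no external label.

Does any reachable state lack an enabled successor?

Answer: DEADLOCK-FREE

Working:
Reachable = {0,2,4}
  0: tau→2  [1 exit(s)]
  2: tau→4  [1 exit(s)]
  4: b→2  [1 exit(s)]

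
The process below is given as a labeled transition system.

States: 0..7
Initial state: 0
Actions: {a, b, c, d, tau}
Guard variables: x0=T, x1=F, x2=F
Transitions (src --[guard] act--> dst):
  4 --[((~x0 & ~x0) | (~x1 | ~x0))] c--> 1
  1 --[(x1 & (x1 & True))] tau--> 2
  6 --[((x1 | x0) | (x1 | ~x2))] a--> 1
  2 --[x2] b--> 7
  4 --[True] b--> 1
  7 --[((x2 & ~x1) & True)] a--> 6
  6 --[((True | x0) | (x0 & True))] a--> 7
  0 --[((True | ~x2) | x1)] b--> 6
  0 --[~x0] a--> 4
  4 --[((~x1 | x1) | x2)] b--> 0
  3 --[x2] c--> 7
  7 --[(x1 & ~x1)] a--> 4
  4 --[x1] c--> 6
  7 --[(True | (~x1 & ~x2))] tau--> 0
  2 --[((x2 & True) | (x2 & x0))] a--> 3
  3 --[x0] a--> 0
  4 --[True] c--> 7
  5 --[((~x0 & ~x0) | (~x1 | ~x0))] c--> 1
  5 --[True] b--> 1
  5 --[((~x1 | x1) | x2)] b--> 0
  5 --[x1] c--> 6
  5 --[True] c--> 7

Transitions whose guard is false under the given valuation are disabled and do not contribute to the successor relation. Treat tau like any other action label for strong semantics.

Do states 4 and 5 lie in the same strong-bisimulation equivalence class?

Answer: BISIMILAR

Trace:
Refine partition for ~:
  round 0: {{0,1,2,3,4,5,6,7}}
  round 1: {{0},{1,2},{3,6},{4,5},{7}}
  round 2: {{0},{1,2},{3},{4,5},{6},{7}}
stable after 3 split(s): 6 block(s)
4∈{4,5}, 5∈{4,5}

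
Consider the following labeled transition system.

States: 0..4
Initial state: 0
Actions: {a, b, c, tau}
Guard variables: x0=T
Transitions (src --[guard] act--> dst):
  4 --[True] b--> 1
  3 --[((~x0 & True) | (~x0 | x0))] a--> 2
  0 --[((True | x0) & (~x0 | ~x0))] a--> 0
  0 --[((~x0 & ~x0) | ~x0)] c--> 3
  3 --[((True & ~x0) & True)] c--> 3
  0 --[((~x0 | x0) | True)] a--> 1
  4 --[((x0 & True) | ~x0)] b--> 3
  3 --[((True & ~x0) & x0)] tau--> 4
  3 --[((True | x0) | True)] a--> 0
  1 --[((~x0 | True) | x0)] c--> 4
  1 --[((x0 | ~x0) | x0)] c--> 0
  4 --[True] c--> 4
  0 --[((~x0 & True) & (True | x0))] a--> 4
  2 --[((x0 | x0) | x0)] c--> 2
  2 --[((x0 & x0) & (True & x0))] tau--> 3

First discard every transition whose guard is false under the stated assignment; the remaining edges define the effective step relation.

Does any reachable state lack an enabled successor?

Reachable = {0,1,2,3,4}
  0: a→1  [deg 1]
  1: c→0  c→4  [deg 2]
  2: c→2  tau→3  [deg 2]
  3: a→0  a→2  [deg 2]
  4: b→1  b→3  c→4  [deg 3]

Answer: DEADLOCK-FREE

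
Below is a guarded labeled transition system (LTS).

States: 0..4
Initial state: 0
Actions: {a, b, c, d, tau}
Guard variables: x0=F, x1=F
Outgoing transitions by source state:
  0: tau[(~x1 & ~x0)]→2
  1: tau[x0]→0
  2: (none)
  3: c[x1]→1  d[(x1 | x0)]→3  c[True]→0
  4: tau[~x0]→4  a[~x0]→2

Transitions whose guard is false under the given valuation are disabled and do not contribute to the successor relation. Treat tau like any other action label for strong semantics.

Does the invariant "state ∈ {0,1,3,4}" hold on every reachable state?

Answer: INVARIANT VIOLATED at state 2

Working:
Safe = {0,1,3,4}
Reachable = {0,2}
  0: ✓
  2: outside
witness against invariant: tau → 2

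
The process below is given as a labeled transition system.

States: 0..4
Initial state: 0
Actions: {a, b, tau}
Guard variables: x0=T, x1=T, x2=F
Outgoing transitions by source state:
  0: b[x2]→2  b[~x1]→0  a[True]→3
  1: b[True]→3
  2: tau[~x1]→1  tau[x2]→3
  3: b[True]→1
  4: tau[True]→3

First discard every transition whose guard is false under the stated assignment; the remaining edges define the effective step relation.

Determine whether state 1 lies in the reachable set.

Answer: REACHABLE

Analysis:
4 transition(s) survive guard evaluation.
depth 0: {0}
depth 1: {3}  now seen {0,3}
depth 2: {1}  now seen {0,1,3}
Reach set: {0,1,3}
Path to 1: a·b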